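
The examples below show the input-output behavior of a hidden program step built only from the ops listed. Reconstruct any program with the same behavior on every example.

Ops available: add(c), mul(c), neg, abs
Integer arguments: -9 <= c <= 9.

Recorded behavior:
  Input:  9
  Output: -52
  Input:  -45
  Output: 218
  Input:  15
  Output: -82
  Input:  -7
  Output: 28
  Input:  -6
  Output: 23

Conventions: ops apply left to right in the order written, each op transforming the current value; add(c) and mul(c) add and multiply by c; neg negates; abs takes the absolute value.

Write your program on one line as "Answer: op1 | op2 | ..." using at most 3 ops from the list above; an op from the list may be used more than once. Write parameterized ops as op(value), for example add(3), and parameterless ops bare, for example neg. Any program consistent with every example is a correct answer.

neg | mul(5) | add(-7)

Check, running the answer program on each example:
  9 -> -9 -> -45 -> -52
  -45 -> 45 -> 225 -> 218
  15 -> -15 -> -75 -> -82
  -7 -> 7 -> 35 -> 28
  -6 -> 6 -> 30 -> 23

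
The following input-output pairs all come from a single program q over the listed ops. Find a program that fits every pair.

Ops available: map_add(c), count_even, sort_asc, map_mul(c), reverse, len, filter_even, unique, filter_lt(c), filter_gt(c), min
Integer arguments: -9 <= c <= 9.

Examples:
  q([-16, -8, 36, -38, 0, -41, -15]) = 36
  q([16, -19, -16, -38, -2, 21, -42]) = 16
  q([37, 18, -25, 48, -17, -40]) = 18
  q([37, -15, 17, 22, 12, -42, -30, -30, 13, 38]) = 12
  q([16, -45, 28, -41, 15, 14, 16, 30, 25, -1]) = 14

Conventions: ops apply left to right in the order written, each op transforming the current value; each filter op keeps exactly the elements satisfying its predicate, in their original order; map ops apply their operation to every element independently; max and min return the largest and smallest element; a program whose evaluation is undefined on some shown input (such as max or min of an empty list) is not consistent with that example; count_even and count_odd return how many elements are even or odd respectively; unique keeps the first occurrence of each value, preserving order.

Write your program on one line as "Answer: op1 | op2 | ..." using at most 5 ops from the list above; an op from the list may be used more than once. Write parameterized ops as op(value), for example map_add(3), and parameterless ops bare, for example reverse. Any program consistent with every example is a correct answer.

filter_gt(8) | unique | reverse | min

Check, running the answer program on each example:
  [-16, -8, 36, -38, 0, -41, -15] -> [36] -> [36] -> [36] -> 36
  [16, -19, -16, -38, -2, 21, -42] -> [16, 21] -> [16, 21] -> [21, 16] -> 16
  [37, 18, -25, 48, -17, -40] -> [37, 18, 48] -> [37, 18, 48] -> [48, 18, 37] -> 18
  [37, -15, 17, 22, 12, -42, -30, -30, 13, 38] -> [37, 17, 22, 12, 13, 38] -> [37, 17, 22, 12, 13, 38] -> [38, 13, 12, 22, 17, 37] -> 12
  [16, -45, 28, -41, 15, 14, 16, 30, 25, -1] -> [16, 28, 15, 14, 16, 30, 25] -> [16, 28, 15, 14, 30, 25] -> [25, 30, 14, 15, 28, 16] -> 14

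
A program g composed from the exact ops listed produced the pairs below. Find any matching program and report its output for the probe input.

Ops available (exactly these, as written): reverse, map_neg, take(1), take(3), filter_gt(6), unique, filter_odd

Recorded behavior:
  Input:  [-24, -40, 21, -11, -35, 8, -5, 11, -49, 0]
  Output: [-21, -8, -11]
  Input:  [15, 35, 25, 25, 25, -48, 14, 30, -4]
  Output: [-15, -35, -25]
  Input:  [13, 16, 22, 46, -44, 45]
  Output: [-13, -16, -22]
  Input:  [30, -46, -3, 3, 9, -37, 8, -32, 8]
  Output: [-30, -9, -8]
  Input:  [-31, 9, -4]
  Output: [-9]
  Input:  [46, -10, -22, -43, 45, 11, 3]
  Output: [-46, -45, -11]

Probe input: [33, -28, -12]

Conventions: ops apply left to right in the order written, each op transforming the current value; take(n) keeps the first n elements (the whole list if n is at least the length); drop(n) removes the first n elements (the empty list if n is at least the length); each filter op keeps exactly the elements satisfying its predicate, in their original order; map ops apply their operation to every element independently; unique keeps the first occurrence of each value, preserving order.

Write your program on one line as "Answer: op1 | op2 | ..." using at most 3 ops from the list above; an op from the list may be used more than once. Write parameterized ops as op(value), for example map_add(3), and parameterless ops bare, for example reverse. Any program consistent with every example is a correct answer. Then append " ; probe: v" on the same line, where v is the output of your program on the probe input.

filter_gt(6) | take(3) | map_neg ; probe: [-33]

Check, running the answer program on each example:
  [-24, -40, 21, -11, -35, 8, -5, 11, -49, 0] -> [21, 8, 11] -> [21, 8, 11] -> [-21, -8, -11]
  [15, 35, 25, 25, 25, -48, 14, 30, -4] -> [15, 35, 25, 25, 25, 14, 30] -> [15, 35, 25] -> [-15, -35, -25]
  [13, 16, 22, 46, -44, 45] -> [13, 16, 22, 46, 45] -> [13, 16, 22] -> [-13, -16, -22]
  [30, -46, -3, 3, 9, -37, 8, -32, 8] -> [30, 9, 8, 8] -> [30, 9, 8] -> [-30, -9, -8]
  [-31, 9, -4] -> [9] -> [9] -> [-9]
  [46, -10, -22, -43, 45, 11, 3] -> [46, 45, 11] -> [46, 45, 11] -> [-46, -45, -11]
  probe: [33, -28, -12] -> [33] -> [33] -> [-33]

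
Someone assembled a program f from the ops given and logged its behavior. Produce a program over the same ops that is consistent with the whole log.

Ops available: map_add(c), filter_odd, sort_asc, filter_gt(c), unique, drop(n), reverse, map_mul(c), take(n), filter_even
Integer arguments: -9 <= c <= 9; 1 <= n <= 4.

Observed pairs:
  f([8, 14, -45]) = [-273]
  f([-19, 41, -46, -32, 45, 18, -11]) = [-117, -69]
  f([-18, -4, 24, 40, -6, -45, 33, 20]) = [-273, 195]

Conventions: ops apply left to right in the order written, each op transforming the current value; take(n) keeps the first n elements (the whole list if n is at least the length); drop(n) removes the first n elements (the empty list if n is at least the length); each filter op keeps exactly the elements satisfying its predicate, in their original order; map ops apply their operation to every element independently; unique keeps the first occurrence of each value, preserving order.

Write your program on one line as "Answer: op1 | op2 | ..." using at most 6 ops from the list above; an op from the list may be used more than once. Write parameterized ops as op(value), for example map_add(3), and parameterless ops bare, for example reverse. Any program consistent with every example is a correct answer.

filter_odd | sort_asc | take(2) | map_mul(6) | map_add(-3)

Check, running the answer program on each example:
  [8, 14, -45] -> [-45] -> [-45] -> [-45] -> [-270] -> [-273]
  [-19, 41, -46, -32, 45, 18, -11] -> [-19, 41, 45, -11] -> [-19, -11, 41, 45] -> [-19, -11] -> [-114, -66] -> [-117, -69]
  [-18, -4, 24, 40, -6, -45, 33, 20] -> [-45, 33] -> [-45, 33] -> [-45, 33] -> [-270, 198] -> [-273, 195]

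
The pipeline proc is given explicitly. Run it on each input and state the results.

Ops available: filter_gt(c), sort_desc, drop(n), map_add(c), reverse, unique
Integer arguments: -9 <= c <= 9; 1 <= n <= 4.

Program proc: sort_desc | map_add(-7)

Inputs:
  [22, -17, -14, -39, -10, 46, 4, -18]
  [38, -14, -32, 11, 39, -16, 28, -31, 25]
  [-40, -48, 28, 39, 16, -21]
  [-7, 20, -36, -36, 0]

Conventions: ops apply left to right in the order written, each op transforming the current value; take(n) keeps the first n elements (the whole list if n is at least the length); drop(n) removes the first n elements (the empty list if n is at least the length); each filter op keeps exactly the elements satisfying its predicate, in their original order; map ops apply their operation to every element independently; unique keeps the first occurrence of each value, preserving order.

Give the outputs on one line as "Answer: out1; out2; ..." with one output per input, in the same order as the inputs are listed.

Execution, op by op:
  [22, -17, -14, -39, -10, 46, 4, -18] -> [46, 22, 4, -10, -14, -17, -18, -39] -> [39, 15, -3, -17, -21, -24, -25, -46]
  [38, -14, -32, 11, 39, -16, 28, -31, 25] -> [39, 38, 28, 25, 11, -14, -16, -31, -32] -> [32, 31, 21, 18, 4, -21, -23, -38, -39]
  [-40, -48, 28, 39, 16, -21] -> [39, 28, 16, -21, -40, -48] -> [32, 21, 9, -28, -47, -55]
  [-7, 20, -36, -36, 0] -> [20, 0, -7, -36, -36] -> [13, -7, -14, -43, -43]

[39, 15, -3, -17, -21, -24, -25, -46]; [32, 31, 21, 18, 4, -21, -23, -38, -39]; [32, 21, 9, -28, -47, -55]; [13, -7, -14, -43, -43]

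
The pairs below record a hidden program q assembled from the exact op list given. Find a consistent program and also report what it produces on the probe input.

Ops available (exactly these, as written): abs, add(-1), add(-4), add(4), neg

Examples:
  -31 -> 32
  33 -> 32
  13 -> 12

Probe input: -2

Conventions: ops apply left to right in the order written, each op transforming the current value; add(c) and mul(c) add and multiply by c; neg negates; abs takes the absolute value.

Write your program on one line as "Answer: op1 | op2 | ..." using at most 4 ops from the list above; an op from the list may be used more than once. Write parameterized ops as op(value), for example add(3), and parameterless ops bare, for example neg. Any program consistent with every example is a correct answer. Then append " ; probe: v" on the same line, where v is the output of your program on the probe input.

add(-1) | neg | abs ; probe: 3

Check, running the answer program on each example:
  -31 -> -32 -> 32 -> 32
  33 -> 32 -> -32 -> 32
  13 -> 12 -> -12 -> 12
  probe: -2 -> -3 -> 3 -> 3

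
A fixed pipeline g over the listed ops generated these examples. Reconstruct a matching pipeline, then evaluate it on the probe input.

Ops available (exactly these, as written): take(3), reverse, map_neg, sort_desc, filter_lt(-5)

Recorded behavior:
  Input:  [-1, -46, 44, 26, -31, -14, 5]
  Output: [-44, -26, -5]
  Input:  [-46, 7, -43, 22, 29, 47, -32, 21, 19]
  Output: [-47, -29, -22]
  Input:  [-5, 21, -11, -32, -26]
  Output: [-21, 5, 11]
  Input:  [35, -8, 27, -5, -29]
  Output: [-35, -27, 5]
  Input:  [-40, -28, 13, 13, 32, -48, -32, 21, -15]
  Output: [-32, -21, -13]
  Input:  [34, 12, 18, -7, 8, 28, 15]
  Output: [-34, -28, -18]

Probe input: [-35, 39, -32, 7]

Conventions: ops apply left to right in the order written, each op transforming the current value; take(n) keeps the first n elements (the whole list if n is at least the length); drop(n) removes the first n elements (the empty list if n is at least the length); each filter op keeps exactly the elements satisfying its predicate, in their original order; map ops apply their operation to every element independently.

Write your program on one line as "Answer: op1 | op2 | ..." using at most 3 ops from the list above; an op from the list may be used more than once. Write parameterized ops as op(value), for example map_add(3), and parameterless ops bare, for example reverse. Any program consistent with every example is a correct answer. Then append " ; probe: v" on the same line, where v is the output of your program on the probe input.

sort_desc | map_neg | take(3) ; probe: [-39, -7, 32]

Check, running the answer program on each example:
  [-1, -46, 44, 26, -31, -14, 5] -> [44, 26, 5, -1, -14, -31, -46] -> [-44, -26, -5, 1, 14, 31, 46] -> [-44, -26, -5]
  [-46, 7, -43, 22, 29, 47, -32, 21, 19] -> [47, 29, 22, 21, 19, 7, -32, -43, -46] -> [-47, -29, -22, -21, -19, -7, 32, 43, 46] -> [-47, -29, -22]
  [-5, 21, -11, -32, -26] -> [21, -5, -11, -26, -32] -> [-21, 5, 11, 26, 32] -> [-21, 5, 11]
  [35, -8, 27, -5, -29] -> [35, 27, -5, -8, -29] -> [-35, -27, 5, 8, 29] -> [-35, -27, 5]
  [-40, -28, 13, 13, 32, -48, -32, 21, -15] -> [32, 21, 13, 13, -15, -28, -32, -40, -48] -> [-32, -21, -13, -13, 15, 28, 32, 40, 48] -> [-32, -21, -13]
  [34, 12, 18, -7, 8, 28, 15] -> [34, 28, 18, 15, 12, 8, -7] -> [-34, -28, -18, -15, -12, -8, 7] -> [-34, -28, -18]
  probe: [-35, 39, -32, 7] -> [39, 7, -32, -35] -> [-39, -7, 32, 35] -> [-39, -7, 32]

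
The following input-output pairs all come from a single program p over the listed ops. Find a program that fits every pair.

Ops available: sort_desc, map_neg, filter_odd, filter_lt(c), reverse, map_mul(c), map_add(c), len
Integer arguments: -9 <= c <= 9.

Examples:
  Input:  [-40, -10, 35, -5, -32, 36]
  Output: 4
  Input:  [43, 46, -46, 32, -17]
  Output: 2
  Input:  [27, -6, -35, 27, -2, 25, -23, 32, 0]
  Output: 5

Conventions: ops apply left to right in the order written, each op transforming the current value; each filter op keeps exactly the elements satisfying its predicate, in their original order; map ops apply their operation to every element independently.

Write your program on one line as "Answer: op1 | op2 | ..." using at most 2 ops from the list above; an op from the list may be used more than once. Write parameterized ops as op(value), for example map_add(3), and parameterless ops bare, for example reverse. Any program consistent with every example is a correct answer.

filter_lt(3) | len

Check, running the answer program on each example:
  [-40, -10, 35, -5, -32, 36] -> [-40, -10, -5, -32] -> 4
  [43, 46, -46, 32, -17] -> [-46, -17] -> 2
  [27, -6, -35, 27, -2, 25, -23, 32, 0] -> [-6, -35, -2, -23, 0] -> 5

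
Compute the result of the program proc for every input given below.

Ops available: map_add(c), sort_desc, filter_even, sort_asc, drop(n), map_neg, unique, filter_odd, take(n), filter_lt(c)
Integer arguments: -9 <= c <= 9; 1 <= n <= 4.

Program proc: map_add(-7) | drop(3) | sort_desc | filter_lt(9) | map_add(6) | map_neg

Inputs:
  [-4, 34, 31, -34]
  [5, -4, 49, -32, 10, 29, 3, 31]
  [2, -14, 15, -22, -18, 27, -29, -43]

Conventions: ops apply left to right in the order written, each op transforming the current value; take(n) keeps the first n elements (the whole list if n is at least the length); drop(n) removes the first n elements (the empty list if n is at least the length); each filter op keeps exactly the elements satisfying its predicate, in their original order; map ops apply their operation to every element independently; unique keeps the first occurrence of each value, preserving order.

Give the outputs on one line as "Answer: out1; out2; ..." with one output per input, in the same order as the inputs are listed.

[35]; [-9, -2, 33]; [19, 23, 30, 44]

Execution, op by op:
  [-4, 34, 31, -34] -> [-11, 27, 24, -41] -> [-41] -> [-41] -> [-41] -> [-35] -> [35]
  [5, -4, 49, -32, 10, 29, 3, 31] -> [-2, -11, 42, -39, 3, 22, -4, 24] -> [-39, 3, 22, -4, 24] -> [24, 22, 3, -4, -39] -> [3, -4, -39] -> [9, 2, -33] -> [-9, -2, 33]
  [2, -14, 15, -22, -18, 27, -29, -43] -> [-5, -21, 8, -29, -25, 20, -36, -50] -> [-29, -25, 20, -36, -50] -> [20, -25, -29, -36, -50] -> [-25, -29, -36, -50] -> [-19, -23, -30, -44] -> [19, 23, 30, 44]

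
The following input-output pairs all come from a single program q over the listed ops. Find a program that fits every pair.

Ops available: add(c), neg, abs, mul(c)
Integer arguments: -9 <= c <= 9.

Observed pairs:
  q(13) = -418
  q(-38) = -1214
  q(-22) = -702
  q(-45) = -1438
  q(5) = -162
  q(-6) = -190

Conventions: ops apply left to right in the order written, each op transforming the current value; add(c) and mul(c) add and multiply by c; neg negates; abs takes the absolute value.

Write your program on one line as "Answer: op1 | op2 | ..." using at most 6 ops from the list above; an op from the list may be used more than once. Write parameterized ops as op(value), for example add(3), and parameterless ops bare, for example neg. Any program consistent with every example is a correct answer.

mul(-4) | mul(-8) | add(4) | add(-2) | abs | neg

Check, running the answer program on each example:
  13 -> -52 -> 416 -> 420 -> 418 -> 418 -> -418
  -38 -> 152 -> -1216 -> -1212 -> -1214 -> 1214 -> -1214
  -22 -> 88 -> -704 -> -700 -> -702 -> 702 -> -702
  -45 -> 180 -> -1440 -> -1436 -> -1438 -> 1438 -> -1438
  5 -> -20 -> 160 -> 164 -> 162 -> 162 -> -162
  -6 -> 24 -> -192 -> -188 -> -190 -> 190 -> -190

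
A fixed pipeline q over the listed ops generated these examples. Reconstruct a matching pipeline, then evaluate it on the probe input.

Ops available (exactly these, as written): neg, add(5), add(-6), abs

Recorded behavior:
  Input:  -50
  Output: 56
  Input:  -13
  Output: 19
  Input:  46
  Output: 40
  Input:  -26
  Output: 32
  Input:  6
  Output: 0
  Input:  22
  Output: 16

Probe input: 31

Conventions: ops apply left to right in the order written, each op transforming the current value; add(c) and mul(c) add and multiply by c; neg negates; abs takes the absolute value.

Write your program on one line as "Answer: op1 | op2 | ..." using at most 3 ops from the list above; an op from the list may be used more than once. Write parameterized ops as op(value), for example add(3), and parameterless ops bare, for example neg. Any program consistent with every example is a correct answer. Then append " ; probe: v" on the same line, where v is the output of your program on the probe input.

add(-6) | abs ; probe: 25

Check, running the answer program on each example:
  -50 -> -56 -> 56
  -13 -> -19 -> 19
  46 -> 40 -> 40
  -26 -> -32 -> 32
  6 -> 0 -> 0
  22 -> 16 -> 16
  probe: 31 -> 25 -> 25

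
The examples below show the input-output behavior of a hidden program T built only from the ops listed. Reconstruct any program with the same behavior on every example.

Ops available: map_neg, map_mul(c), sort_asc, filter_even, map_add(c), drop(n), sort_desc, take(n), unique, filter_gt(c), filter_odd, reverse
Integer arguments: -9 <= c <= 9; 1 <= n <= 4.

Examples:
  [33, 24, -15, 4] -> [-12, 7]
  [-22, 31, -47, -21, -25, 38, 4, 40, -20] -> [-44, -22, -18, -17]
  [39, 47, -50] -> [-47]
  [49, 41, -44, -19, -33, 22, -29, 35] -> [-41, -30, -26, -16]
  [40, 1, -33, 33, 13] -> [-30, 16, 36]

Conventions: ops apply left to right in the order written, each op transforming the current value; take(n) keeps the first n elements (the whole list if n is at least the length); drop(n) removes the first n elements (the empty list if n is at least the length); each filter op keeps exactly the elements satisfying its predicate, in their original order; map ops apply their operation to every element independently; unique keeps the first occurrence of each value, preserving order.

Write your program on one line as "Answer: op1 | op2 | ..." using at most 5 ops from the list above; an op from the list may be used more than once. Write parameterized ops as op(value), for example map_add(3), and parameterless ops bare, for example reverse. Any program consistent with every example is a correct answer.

drop(2) | sort_asc | map_add(3) | take(4)

Check, running the answer program on each example:
  [33, 24, -15, 4] -> [-15, 4] -> [-15, 4] -> [-12, 7] -> [-12, 7]
  [-22, 31, -47, -21, -25, 38, 4, 40, -20] -> [-47, -21, -25, 38, 4, 40, -20] -> [-47, -25, -21, -20, 4, 38, 40] -> [-44, -22, -18, -17, 7, 41, 43] -> [-44, -22, -18, -17]
  [39, 47, -50] -> [-50] -> [-50] -> [-47] -> [-47]
  [49, 41, -44, -19, -33, 22, -29, 35] -> [-44, -19, -33, 22, -29, 35] -> [-44, -33, -29, -19, 22, 35] -> [-41, -30, -26, -16, 25, 38] -> [-41, -30, -26, -16]
  [40, 1, -33, 33, 13] -> [-33, 33, 13] -> [-33, 13, 33] -> [-30, 16, 36] -> [-30, 16, 36]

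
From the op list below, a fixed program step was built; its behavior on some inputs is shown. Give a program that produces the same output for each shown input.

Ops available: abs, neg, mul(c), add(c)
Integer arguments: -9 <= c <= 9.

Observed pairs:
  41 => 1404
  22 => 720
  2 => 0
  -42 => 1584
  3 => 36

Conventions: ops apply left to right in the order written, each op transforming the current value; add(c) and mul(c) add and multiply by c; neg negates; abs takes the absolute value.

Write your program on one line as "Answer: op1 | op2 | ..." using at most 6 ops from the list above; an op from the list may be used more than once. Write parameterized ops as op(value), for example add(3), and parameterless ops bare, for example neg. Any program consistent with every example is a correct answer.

add(-2) | neg | mul(-6) | abs | mul(-6) | neg

Check, running the answer program on each example:
  41 -> 39 -> -39 -> 234 -> 234 -> -1404 -> 1404
  22 -> 20 -> -20 -> 120 -> 120 -> -720 -> 720
  2 -> 0 -> 0 -> 0 -> 0 -> 0 -> 0
  -42 -> -44 -> 44 -> -264 -> 264 -> -1584 -> 1584
  3 -> 1 -> -1 -> 6 -> 6 -> -36 -> 36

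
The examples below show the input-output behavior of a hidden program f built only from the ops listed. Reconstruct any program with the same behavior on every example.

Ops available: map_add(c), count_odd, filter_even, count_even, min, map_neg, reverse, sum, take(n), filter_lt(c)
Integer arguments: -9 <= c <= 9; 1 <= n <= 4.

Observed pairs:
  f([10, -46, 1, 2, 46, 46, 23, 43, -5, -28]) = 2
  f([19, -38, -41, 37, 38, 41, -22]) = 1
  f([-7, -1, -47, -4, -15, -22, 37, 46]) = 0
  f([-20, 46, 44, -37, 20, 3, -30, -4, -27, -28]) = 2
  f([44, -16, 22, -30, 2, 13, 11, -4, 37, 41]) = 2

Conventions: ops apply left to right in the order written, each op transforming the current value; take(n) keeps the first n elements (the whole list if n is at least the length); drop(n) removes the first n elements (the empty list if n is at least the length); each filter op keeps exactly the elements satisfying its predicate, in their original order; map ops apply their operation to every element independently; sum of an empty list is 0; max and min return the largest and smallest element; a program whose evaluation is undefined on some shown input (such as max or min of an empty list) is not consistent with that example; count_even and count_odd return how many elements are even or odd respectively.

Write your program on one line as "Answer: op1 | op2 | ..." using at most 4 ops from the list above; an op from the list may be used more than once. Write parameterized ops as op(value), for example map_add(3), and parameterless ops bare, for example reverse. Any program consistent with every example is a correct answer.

take(2) | map_neg | count_even

Check, running the answer program on each example:
  [10, -46, 1, 2, 46, 46, 23, 43, -5, -28] -> [10, -46] -> [-10, 46] -> 2
  [19, -38, -41, 37, 38, 41, -22] -> [19, -38] -> [-19, 38] -> 1
  [-7, -1, -47, -4, -15, -22, 37, 46] -> [-7, -1] -> [7, 1] -> 0
  [-20, 46, 44, -37, 20, 3, -30, -4, -27, -28] -> [-20, 46] -> [20, -46] -> 2
  [44, -16, 22, -30, 2, 13, 11, -4, 37, 41] -> [44, -16] -> [-44, 16] -> 2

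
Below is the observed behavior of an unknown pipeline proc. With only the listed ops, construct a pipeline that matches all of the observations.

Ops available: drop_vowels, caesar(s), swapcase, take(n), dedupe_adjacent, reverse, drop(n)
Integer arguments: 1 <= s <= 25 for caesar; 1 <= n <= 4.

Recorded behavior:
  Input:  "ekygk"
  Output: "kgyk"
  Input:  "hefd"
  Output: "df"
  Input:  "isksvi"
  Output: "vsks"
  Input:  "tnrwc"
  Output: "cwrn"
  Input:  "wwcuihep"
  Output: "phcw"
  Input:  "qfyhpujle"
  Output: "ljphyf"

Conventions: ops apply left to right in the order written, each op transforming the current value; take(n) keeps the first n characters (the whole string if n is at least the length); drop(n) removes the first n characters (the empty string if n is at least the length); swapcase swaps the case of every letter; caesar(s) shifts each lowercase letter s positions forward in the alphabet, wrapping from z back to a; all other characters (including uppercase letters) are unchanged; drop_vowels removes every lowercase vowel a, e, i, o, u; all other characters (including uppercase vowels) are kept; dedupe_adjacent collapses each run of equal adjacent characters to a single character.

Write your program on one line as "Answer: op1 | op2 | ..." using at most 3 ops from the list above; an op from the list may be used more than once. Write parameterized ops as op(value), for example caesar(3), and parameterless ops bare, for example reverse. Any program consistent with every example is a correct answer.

drop(1) | drop_vowels | reverse

Check, running the answer program on each example:
  "ekygk" -> "kygk" -> "kygk" -> "kgyk"
  "hefd" -> "efd" -> "fd" -> "df"
  "isksvi" -> "sksvi" -> "sksv" -> "vsks"
  "tnrwc" -> "nrwc" -> "nrwc" -> "cwrn"
  "wwcuihep" -> "wcuihep" -> "wchp" -> "phcw"
  "qfyhpujle" -> "fyhpujle" -> "fyhpjl" -> "ljphyf"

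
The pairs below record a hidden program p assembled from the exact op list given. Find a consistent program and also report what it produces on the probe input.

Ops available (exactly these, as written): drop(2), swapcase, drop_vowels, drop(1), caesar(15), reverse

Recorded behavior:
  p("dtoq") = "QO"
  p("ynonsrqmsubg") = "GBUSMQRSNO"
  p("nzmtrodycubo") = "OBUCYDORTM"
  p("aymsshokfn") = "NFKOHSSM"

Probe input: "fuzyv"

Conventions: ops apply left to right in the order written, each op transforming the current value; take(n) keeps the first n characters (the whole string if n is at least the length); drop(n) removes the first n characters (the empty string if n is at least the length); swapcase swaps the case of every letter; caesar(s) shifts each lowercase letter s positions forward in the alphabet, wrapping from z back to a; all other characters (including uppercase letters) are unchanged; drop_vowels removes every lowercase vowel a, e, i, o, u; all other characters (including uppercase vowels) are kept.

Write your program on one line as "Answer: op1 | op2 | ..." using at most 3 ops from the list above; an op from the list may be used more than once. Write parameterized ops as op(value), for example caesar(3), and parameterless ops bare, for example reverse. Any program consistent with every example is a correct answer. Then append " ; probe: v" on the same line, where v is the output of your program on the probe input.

swapcase | drop(2) | reverse ; probe: "VYZ"

Check, running the answer program on each example:
  "dtoq" -> "DTOQ" -> "OQ" -> "QO"
  "ynonsrqmsubg" -> "YNONSRQMSUBG" -> "ONSRQMSUBG" -> "GBUSMQRSNO"
  "nzmtrodycubo" -> "NZMTRODYCUBO" -> "MTRODYCUBO" -> "OBUCYDORTM"
  "aymsshokfn" -> "AYMSSHOKFN" -> "MSSHOKFN" -> "NFKOHSSM"
  probe: "fuzyv" -> "FUZYV" -> "ZYV" -> "VYZ"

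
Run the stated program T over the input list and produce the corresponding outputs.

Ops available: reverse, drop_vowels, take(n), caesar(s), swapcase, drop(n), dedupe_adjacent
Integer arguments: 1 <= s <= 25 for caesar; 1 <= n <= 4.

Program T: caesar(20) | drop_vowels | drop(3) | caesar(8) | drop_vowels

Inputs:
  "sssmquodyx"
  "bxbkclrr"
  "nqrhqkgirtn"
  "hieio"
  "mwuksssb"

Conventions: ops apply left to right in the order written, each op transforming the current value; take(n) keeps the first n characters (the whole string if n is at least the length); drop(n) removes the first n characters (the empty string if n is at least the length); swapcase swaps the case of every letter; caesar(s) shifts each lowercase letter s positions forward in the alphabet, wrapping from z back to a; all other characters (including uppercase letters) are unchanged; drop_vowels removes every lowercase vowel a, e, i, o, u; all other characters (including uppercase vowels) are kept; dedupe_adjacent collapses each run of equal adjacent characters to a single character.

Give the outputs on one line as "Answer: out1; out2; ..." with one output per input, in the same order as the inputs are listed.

"sfz"; "ntt"; "jsktvp"; "k"; "d"

Execution, op by op:
  "sssmquodyx" -> "mmmgkoixsr" -> "mmmgkxsr" -> "gkxsr" -> "osfaz" -> "sfz"
  "bxbkclrr" -> "vrvewfll" -> "vrvwfll" -> "wfll" -> "entt" -> "ntt"
  "nqrhqkgirtn" -> "hklbkeaclnh" -> "hklbkclnh" -> "bkclnh" -> "jsktvp" -> "jsktvp"
  "hieio" -> "bcyci" -> "bcyc" -> "c" -> "k" -> "k"
  "mwuksssb" -> "gqoemmmv" -> "gqmmmv" -> "mmv" -> "uud" -> "d"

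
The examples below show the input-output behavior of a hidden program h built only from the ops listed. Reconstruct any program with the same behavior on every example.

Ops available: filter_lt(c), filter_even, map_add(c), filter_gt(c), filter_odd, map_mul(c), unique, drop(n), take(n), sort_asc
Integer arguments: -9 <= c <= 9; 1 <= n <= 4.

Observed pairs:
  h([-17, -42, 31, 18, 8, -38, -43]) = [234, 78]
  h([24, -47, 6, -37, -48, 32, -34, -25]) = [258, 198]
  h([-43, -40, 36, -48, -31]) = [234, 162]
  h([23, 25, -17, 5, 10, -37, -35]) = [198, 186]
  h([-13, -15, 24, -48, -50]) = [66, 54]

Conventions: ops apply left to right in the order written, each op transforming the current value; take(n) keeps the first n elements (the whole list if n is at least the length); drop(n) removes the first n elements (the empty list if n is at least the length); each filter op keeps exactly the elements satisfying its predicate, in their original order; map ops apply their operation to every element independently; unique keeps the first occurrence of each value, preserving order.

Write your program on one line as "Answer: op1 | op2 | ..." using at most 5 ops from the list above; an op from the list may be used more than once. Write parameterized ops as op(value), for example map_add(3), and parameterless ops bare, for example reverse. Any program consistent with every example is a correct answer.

sort_asc | filter_odd | take(2) | map_add(4) | map_mul(-6)

Check, running the answer program on each example:
  [-17, -42, 31, 18, 8, -38, -43] -> [-43, -42, -38, -17, 8, 18, 31] -> [-43, -17, 31] -> [-43, -17] -> [-39, -13] -> [234, 78]
  [24, -47, 6, -37, -48, 32, -34, -25] -> [-48, -47, -37, -34, -25, 6, 24, 32] -> [-47, -37, -25] -> [-47, -37] -> [-43, -33] -> [258, 198]
  [-43, -40, 36, -48, -31] -> [-48, -43, -40, -31, 36] -> [-43, -31] -> [-43, -31] -> [-39, -27] -> [234, 162]
  [23, 25, -17, 5, 10, -37, -35] -> [-37, -35, -17, 5, 10, 23, 25] -> [-37, -35, -17, 5, 23, 25] -> [-37, -35] -> [-33, -31] -> [198, 186]
  [-13, -15, 24, -48, -50] -> [-50, -48, -15, -13, 24] -> [-15, -13] -> [-15, -13] -> [-11, -9] -> [66, 54]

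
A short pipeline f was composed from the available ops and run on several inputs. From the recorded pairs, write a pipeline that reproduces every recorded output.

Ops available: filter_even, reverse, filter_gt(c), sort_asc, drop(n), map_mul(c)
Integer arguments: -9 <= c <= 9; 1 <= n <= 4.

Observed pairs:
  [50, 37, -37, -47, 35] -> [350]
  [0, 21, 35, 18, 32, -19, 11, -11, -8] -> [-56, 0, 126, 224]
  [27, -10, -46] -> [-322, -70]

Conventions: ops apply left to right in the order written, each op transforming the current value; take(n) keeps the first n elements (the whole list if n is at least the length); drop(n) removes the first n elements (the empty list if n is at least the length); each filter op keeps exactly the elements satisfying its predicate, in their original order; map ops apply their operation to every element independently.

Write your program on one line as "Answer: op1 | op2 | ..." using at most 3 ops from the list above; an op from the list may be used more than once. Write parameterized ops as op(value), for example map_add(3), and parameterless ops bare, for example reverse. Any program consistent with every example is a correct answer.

map_mul(7) | filter_even | sort_asc

Check, running the answer program on each example:
  [50, 37, -37, -47, 35] -> [350, 259, -259, -329, 245] -> [350] -> [350]
  [0, 21, 35, 18, 32, -19, 11, -11, -8] -> [0, 147, 245, 126, 224, -133, 77, -77, -56] -> [0, 126, 224, -56] -> [-56, 0, 126, 224]
  [27, -10, -46] -> [189, -70, -322] -> [-70, -322] -> [-322, -70]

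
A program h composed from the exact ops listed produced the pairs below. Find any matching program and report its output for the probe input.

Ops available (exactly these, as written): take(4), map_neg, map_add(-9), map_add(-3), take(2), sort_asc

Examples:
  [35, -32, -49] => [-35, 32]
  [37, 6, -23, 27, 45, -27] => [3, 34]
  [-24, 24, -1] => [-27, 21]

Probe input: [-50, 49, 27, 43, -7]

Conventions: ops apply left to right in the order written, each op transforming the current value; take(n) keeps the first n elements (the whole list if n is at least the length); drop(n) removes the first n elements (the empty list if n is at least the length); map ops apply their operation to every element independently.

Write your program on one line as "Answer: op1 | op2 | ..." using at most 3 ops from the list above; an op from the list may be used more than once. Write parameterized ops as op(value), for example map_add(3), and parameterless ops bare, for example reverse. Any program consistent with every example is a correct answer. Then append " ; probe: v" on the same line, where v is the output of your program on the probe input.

take(2) | map_add(-3) | sort_asc ; probe: [-53, 46]

Check, running the answer program on each example:
  [35, -32, -49] -> [35, -32] -> [32, -35] -> [-35, 32]
  [37, 6, -23, 27, 45, -27] -> [37, 6] -> [34, 3] -> [3, 34]
  [-24, 24, -1] -> [-24, 24] -> [-27, 21] -> [-27, 21]
  probe: [-50, 49, 27, 43, -7] -> [-50, 49] -> [-53, 46] -> [-53, 46]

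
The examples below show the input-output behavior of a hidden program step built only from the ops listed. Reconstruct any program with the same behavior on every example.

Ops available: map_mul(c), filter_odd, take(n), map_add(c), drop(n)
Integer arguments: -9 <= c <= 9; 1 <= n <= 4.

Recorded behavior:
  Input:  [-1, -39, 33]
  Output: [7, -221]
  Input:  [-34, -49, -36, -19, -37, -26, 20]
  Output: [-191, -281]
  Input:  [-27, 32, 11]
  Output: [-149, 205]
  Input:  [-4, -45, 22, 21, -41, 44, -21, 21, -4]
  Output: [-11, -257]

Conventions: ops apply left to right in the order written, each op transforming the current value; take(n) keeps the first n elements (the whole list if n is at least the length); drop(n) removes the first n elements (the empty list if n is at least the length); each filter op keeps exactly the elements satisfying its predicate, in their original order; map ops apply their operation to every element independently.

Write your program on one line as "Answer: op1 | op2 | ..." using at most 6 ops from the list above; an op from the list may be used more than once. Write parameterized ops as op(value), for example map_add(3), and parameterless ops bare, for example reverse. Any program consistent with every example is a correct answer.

map_mul(6) | map_add(4) | take(4) | map_add(9) | take(2)

Check, running the answer program on each example:
  [-1, -39, 33] -> [-6, -234, 198] -> [-2, -230, 202] -> [-2, -230, 202] -> [7, -221, 211] -> [7, -221]
  [-34, -49, -36, -19, -37, -26, 20] -> [-204, -294, -216, -114, -222, -156, 120] -> [-200, -290, -212, -110, -218, -152, 124] -> [-200, -290, -212, -110] -> [-191, -281, -203, -101] -> [-191, -281]
  [-27, 32, 11] -> [-162, 192, 66] -> [-158, 196, 70] -> [-158, 196, 70] -> [-149, 205, 79] -> [-149, 205]
  [-4, -45, 22, 21, -41, 44, -21, 21, -4] -> [-24, -270, 132, 126, -246, 264, -126, 126, -24] -> [-20, -266, 136, 130, -242, 268, -122, 130, -20] -> [-20, -266, 136, 130] -> [-11, -257, 145, 139] -> [-11, -257]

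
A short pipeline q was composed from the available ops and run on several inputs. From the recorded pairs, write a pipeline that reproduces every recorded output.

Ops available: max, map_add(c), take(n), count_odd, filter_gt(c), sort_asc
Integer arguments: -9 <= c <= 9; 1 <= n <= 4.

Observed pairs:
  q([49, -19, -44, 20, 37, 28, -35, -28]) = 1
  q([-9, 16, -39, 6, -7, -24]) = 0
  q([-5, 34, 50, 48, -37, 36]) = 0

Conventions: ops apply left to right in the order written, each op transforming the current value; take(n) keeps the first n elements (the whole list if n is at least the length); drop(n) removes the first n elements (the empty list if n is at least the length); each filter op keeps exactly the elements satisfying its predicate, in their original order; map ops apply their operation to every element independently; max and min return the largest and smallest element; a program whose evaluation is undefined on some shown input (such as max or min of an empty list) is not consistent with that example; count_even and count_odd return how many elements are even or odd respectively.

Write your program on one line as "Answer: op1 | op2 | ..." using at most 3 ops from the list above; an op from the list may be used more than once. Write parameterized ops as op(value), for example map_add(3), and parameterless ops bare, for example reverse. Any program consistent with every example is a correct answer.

take(1) | filter_gt(9) | count_odd

Check, running the answer program on each example:
  [49, -19, -44, 20, 37, 28, -35, -28] -> [49] -> [49] -> 1
  [-9, 16, -39, 6, -7, -24] -> [-9] -> [] -> 0
  [-5, 34, 50, 48, -37, 36] -> [-5] -> [] -> 0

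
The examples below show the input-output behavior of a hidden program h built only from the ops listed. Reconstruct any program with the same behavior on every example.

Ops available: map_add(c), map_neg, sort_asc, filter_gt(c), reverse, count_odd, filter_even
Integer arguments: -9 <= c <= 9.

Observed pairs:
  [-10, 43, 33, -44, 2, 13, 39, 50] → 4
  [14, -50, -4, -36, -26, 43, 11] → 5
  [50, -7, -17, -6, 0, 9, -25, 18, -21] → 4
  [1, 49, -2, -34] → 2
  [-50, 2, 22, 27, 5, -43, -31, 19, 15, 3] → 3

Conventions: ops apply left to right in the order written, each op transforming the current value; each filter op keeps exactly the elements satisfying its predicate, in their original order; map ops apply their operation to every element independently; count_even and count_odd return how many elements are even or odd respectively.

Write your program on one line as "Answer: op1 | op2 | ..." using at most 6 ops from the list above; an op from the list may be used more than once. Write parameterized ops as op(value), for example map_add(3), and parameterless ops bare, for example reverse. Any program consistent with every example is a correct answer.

sort_asc | reverse | map_add(-1) | map_neg | count_odd

Check, running the answer program on each example:
  [-10, 43, 33, -44, 2, 13, 39, 50] -> [-44, -10, 2, 13, 33, 39, 43, 50] -> [50, 43, 39, 33, 13, 2, -10, -44] -> [49, 42, 38, 32, 12, 1, -11, -45] -> [-49, -42, -38, -32, -12, -1, 11, 45] -> 4
  [14, -50, -4, -36, -26, 43, 11] -> [-50, -36, -26, -4, 11, 14, 43] -> [43, 14, 11, -4, -26, -36, -50] -> [42, 13, 10, -5, -27, -37, -51] -> [-42, -13, -10, 5, 27, 37, 51] -> 5
  [50, -7, -17, -6, 0, 9, -25, 18, -21] -> [-25, -21, -17, -7, -6, 0, 9, 18, 50] -> [50, 18, 9, 0, -6, -7, -17, -21, -25] -> [49, 17, 8, -1, -7, -8, -18, -22, -26] -> [-49, -17, -8, 1, 7, 8, 18, 22, 26] -> 4
  [1, 49, -2, -34] -> [-34, -2, 1, 49] -> [49, 1, -2, -34] -> [48, 0, -3, -35] -> [-48, 0, 3, 35] -> 2
  [-50, 2, 22, 27, 5, -43, -31, 19, 15, 3] -> [-50, -43, -31, 2, 3, 5, 15, 19, 22, 27] -> [27, 22, 19, 15, 5, 3, 2, -31, -43, -50] -> [26, 21, 18, 14, 4, 2, 1, -32, -44, -51] -> [-26, -21, -18, -14, -4, -2, -1, 32, 44, 51] -> 3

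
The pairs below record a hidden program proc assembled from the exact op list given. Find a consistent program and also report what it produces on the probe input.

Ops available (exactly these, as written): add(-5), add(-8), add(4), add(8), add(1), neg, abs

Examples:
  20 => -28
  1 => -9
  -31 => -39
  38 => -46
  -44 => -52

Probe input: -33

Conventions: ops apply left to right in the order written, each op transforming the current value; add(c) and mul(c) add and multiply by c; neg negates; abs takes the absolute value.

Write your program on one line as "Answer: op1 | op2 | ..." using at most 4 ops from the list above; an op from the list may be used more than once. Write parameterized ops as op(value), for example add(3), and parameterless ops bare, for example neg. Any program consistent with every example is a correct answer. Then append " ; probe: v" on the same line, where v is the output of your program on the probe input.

abs | neg | add(-8) ; probe: -41

Check, running the answer program on each example:
  20 -> 20 -> -20 -> -28
  1 -> 1 -> -1 -> -9
  -31 -> 31 -> -31 -> -39
  38 -> 38 -> -38 -> -46
  -44 -> 44 -> -44 -> -52
  probe: -33 -> 33 -> -33 -> -41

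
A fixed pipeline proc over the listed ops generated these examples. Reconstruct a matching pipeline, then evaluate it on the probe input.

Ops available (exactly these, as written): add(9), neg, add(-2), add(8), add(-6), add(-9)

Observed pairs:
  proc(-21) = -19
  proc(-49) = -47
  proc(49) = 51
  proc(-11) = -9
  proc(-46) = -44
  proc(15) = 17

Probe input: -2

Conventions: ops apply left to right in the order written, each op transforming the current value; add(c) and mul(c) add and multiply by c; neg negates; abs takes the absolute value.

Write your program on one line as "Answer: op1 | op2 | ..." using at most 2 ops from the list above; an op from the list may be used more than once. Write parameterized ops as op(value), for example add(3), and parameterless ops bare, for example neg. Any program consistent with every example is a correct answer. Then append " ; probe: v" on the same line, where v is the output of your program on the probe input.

add(8) | add(-6) ; probe: 0

Check, running the answer program on each example:
  -21 -> -13 -> -19
  -49 -> -41 -> -47
  49 -> 57 -> 51
  -11 -> -3 -> -9
  -46 -> -38 -> -44
  15 -> 23 -> 17
  probe: -2 -> 6 -> 0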